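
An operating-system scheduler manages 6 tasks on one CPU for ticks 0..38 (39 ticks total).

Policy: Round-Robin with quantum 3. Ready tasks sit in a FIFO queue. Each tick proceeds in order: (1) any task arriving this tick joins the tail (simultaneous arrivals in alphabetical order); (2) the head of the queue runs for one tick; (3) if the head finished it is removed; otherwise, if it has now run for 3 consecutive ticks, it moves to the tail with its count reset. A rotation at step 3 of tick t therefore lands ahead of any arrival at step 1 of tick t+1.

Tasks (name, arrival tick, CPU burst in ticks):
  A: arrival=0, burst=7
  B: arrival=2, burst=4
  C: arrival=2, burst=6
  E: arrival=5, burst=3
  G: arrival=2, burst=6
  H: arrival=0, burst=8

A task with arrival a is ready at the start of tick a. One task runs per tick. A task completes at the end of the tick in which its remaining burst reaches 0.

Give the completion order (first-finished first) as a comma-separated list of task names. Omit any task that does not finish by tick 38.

completion order = E, B, C, G, A, H

t=0: queue=[A,H] q_used=0 → run A
t=1: queue=[A,H] q_used=1 → run A
t=2: queue=[A,H,B,C,G] q_used=2 → run A
t=3: queue=[H,B,C,G,A] q_used=0 → run H
t=4: queue=[H,B,C,G,A] q_used=1 → run H
t=5: queue=[H,B,C,G,A,E] q_used=2 → run H
t=6: queue=[B,C,G,A,E,H] q_used=0 → run B
t=7: queue=[B,C,G,A,E,H] q_used=1 → run B
t=8: queue=[B,C,G,A,E,H] q_used=2 → run B
t=9: queue=[C,G,A,E,H,B] q_used=0 → run C
t=10: queue=[C,G,A,E,H,B] q_used=1 → run C
t=11: queue=[C,G,A,E,H,B] q_used=2 → run C
t=12: queue=[G,A,E,H,B,C] q_used=0 → run G
t=13: queue=[G,A,E,H,B,C] q_used=1 → run G
t=14: queue=[G,A,E,H,B,C] q_used=2 → run G
t=15: queue=[A,E,H,B,C,G] q_used=0 → run A
t=16: queue=[A,E,H,B,C,G] q_used=1 → run A
t=17: queue=[A,E,H,B,C,G] q_used=2 → run A
t=18: queue=[E,H,B,C,G,A] q_used=0 → run E
t=19: queue=[E,H,B,C,G,A] q_used=1 → run E
t=20: queue=[E,H,B,C,G,A] q_used=2 → run E
t=21: queue=[H,B,C,G,A] q_used=0 → run H
t=22: queue=[H,B,C,G,A] q_used=1 → run H
t=23: queue=[H,B,C,G,A] q_used=2 → run H
t=24: queue=[B,C,G,A,H] q_used=0 → run B
t=25: queue=[C,G,A,H] q_used=0 → run C
t=26: queue=[C,G,A,H] q_used=1 → run C
t=27: queue=[C,G,A,H] q_used=2 → run C
t=28: queue=[G,A,H] q_used=0 → run G
t=29: queue=[G,A,H] q_used=1 → run G
t=30: queue=[G,A,H] q_used=2 → run G
t=31: queue=[A,H] q_used=0 → run A
t=32: queue=[H] q_used=0 → run H
t=33: queue=[H] q_used=1 → run H
t=34: (idle)
t=35: (idle)
t=36: (idle)
t=37: (idle)
t=38: (idle)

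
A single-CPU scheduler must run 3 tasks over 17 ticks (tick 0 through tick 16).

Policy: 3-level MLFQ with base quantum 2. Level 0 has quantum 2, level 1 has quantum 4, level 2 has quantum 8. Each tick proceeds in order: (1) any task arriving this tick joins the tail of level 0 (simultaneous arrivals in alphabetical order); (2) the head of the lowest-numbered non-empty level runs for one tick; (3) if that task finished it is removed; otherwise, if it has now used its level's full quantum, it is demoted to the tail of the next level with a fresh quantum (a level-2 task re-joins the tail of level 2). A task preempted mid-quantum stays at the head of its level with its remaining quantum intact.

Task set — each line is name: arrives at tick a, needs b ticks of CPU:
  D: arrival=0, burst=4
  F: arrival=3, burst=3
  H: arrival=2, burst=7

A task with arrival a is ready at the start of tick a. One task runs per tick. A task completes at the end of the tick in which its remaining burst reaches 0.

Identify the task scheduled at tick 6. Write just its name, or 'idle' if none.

t=0: L0/L1/L2 = D/-/- → run D
t=1: L0/L1/L2 = D/-/- → run D
t=2: L0/L1/L2 = H/D/- → run H
t=3: L0/L1/L2 = HF/D/- → run H
t=4: L0/L1/L2 = F/DH/- → run F
t=5: L0/L1/L2 = F/DH/- → run F
t=6: L0/L1/L2 = -/DHF/- → run D
t=7: L0/L1/L2 = -/DHF/- → run D
t=8: L0/L1/L2 = -/HF/- → run H
t=9: L0/L1/L2 = -/HF/- → run H
t=10: L0/L1/L2 = -/HF/- → run H
t=11: L0/L1/L2 = -/HF/- → run H
t=12: L0/L1/L2 = -/F/H → run F
t=13: L0/L1/L2 = -/-/H → run H
t=14: (idle)
t=15: (idle)
t=16: (idle)

running at tick 6 = D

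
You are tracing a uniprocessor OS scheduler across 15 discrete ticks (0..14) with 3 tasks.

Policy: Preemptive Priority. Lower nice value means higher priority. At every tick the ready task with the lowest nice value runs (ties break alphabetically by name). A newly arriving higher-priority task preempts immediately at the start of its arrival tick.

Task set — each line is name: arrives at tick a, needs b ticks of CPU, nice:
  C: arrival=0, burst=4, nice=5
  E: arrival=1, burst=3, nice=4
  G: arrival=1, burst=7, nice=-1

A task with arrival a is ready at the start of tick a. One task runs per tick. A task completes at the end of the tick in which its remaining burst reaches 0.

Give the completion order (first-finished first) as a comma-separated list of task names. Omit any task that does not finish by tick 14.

completion order = G, E, C

t=0: ready={C} → run C
t=1: ready={C,E,G} → run G
t=2: ready={C,E,G} → run G
t=3: ready={C,E,G} → run G
t=4: ready={C,E,G} → run G
t=5: ready={C,E,G} → run G
t=6: ready={C,E,G} → run G
t=7: ready={C,E,G} → run G
t=8: ready={C,E} → run E
t=9: ready={C,E} → run E
t=10: ready={C,E} → run E
t=11: ready={C} → run C
t=12: ready={C} → run C
t=13: ready={C} → run C
t=14: (idle)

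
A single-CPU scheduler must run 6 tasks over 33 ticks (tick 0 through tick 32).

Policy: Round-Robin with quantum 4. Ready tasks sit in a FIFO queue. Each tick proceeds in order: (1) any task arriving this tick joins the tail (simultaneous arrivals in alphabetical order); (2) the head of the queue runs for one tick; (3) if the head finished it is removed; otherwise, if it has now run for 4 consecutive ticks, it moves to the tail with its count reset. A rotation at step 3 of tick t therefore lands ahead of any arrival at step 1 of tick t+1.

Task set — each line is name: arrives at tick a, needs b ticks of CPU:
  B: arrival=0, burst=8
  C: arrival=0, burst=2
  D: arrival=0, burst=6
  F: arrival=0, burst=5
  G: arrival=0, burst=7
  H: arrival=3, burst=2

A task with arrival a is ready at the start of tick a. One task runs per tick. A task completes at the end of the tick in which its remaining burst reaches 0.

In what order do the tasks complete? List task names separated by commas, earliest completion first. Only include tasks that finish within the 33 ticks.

t=0: queue=[B,C,D,F,G] q_used=0 → run B
t=1: queue=[B,C,D,F,G] q_used=1 → run B
t=2: queue=[B,C,D,F,G] q_used=2 → run B
t=3: queue=[B,C,D,F,G,H] q_used=3 → run B
t=4: queue=[C,D,F,G,H,B] q_used=0 → run C
t=5: queue=[C,D,F,G,H,B] q_used=1 → run C
t=6: queue=[D,F,G,H,B] q_used=0 → run D
t=7: queue=[D,F,G,H,B] q_used=1 → run D
t=8: queue=[D,F,G,H,B] q_used=2 → run D
t=9: queue=[D,F,G,H,B] q_used=3 → run D
t=10: queue=[F,G,H,B,D] q_used=0 → run F
t=11: queue=[F,G,H,B,D] q_used=1 → run F
t=12: queue=[F,G,H,B,D] q_used=2 → run F
t=13: queue=[F,G,H,B,D] q_used=3 → run F
t=14: queue=[G,H,B,D,F] q_used=0 → run G
t=15: queue=[G,H,B,D,F] q_used=1 → run G
t=16: queue=[G,H,B,D,F] q_used=2 → run G
t=17: queue=[G,H,B,D,F] q_used=3 → run G
t=18: queue=[H,B,D,F,G] q_used=0 → run H
t=19: queue=[H,B,D,F,G] q_used=1 → run H
t=20: queue=[B,D,F,G] q_used=0 → run B
t=21: queue=[B,D,F,G] q_used=1 → run B
t=22: queue=[B,D,F,G] q_used=2 → run B
t=23: queue=[B,D,F,G] q_used=3 → run B
t=24: queue=[D,F,G] q_used=0 → run D
t=25: queue=[D,F,G] q_used=1 → run D
t=26: queue=[F,G] q_used=0 → run F
t=27: queue=[G] q_used=0 → run G
t=28: queue=[G] q_used=1 → run G
t=29: queue=[G] q_used=2 → run G
t=30: (idle)
t=31: (idle)
t=32: (idle)

completion order = C, H, B, D, F, G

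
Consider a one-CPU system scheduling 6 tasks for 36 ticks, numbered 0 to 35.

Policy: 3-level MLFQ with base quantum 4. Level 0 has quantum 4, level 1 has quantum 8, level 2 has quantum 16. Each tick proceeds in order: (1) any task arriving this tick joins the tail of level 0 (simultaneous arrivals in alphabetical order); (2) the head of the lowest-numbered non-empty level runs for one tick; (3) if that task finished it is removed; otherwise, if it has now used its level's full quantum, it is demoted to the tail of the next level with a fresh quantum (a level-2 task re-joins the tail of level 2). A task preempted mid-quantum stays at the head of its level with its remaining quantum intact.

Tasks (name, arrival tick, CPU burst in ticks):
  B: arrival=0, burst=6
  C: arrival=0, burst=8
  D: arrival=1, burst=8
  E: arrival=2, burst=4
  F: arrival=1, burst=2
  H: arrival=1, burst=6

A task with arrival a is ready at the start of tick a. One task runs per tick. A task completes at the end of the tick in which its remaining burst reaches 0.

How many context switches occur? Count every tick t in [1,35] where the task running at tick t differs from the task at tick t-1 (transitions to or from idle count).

t=0: L0/L1/L2 = BC/-/- → run B
t=1: L0/L1/L2 = BCDFH/-/- → run B
t=2: L0/L1/L2 = BCDFHE/-/- → run B
t=3: L0/L1/L2 = BCDFHE/-/- → run B
t=4: L0/L1/L2 = CDFHE/B/- → run C
t=5: L0/L1/L2 = CDFHE/B/- → run C
t=6: L0/L1/L2 = CDFHE/B/- → run C
t=7: L0/L1/L2 = CDFHE/B/- → run C
t=8: L0/L1/L2 = DFHE/BC/- → run D
t=9: L0/L1/L2 = DFHE/BC/- → run D
t=10: L0/L1/L2 = DFHE/BC/- → run D
t=11: L0/L1/L2 = DFHE/BC/- → run D
t=12: L0/L1/L2 = FHE/BCD/- → run F
t=13: L0/L1/L2 = FHE/BCD/- → run F
t=14: L0/L1/L2 = HE/BCD/- → run H
t=15: L0/L1/L2 = HE/BCD/- → run H
t=16: L0/L1/L2 = HE/BCD/- → run H
t=17: L0/L1/L2 = HE/BCD/- → run H
t=18: L0/L1/L2 = E/BCDH/- → run E
t=19: L0/L1/L2 = E/BCDH/- → run E
t=20: L0/L1/L2 = E/BCDH/- → run E
t=21: L0/L1/L2 = E/BCDH/- → run E
t=22: L0/L1/L2 = -/BCDH/- → run B
t=23: L0/L1/L2 = -/BCDH/- → run B
t=24: L0/L1/L2 = -/CDH/- → run C
t=25: L0/L1/L2 = -/CDH/- → run C
t=26: L0/L1/L2 = -/CDH/- → run C
t=27: L0/L1/L2 = -/CDH/- → run C
t=28: L0/L1/L2 = -/DH/- → run D
t=29: L0/L1/L2 = -/DH/- → run D
t=30: L0/L1/L2 = -/DH/- → run D
t=31: L0/L1/L2 = -/DH/- → run D
t=32: L0/L1/L2 = -/H/- → run H
t=33: L0/L1/L2 = -/H/- → run H
t=34: (idle)
t=35: (idle)

context switches = 10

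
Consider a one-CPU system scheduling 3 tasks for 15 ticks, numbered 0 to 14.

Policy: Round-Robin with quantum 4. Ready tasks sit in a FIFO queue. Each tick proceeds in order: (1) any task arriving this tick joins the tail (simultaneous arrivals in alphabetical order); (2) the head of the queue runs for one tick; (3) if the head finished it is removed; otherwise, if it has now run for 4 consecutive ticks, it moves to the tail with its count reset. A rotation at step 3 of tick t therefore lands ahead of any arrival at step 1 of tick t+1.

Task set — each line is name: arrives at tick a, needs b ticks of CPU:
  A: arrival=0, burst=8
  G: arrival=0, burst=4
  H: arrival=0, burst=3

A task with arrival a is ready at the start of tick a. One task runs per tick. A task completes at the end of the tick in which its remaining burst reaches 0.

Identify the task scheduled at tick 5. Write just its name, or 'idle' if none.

running at tick 5 = G

t=0: queue=[A,G,H] q_used=0 → run A
t=1: queue=[A,G,H] q_used=1 → run A
t=2: queue=[A,G,H] q_used=2 → run A
t=3: queue=[A,G,H] q_used=3 → run A
t=4: queue=[G,H,A] q_used=0 → run G
t=5: queue=[G,H,A] q_used=1 → run G
t=6: queue=[G,H,A] q_used=2 → run G
t=7: queue=[G,H,A] q_used=3 → run G
t=8: queue=[H,A] q_used=0 → run H
t=9: queue=[H,A] q_used=1 → run H
t=10: queue=[H,A] q_used=2 → run H
t=11: queue=[A] q_used=0 → run A
t=12: queue=[A] q_used=1 → run A
t=13: queue=[A] q_used=2 → run A
t=14: queue=[A] q_used=3 → run A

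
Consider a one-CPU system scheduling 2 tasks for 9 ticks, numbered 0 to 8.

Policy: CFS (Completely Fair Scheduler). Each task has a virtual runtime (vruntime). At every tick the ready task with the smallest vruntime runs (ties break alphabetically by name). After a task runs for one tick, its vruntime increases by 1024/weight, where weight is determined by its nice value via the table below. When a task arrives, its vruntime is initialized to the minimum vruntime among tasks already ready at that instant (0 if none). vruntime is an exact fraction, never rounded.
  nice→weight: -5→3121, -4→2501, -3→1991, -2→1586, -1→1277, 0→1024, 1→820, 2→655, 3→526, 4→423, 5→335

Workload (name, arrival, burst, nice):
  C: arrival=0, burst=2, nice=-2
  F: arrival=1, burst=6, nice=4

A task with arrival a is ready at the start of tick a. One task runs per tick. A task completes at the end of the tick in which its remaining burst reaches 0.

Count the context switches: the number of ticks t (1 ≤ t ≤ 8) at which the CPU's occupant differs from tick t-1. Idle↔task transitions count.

context switches = 2

t=0: vr[C=0] → run C
t=1: vr[C=512/793 F=512/793] → run C
t=2: vr[F=512/793] → run F
t=3: vr[F=1028608/335439] → run F
t=4: vr[F=1840640/335439] → run F
t=5: vr[F=884224/111813] → run F
t=6: vr[F=3464704/335439] → run F
t=7: vr[F=4276736/335439] → run F
t=8: (idle)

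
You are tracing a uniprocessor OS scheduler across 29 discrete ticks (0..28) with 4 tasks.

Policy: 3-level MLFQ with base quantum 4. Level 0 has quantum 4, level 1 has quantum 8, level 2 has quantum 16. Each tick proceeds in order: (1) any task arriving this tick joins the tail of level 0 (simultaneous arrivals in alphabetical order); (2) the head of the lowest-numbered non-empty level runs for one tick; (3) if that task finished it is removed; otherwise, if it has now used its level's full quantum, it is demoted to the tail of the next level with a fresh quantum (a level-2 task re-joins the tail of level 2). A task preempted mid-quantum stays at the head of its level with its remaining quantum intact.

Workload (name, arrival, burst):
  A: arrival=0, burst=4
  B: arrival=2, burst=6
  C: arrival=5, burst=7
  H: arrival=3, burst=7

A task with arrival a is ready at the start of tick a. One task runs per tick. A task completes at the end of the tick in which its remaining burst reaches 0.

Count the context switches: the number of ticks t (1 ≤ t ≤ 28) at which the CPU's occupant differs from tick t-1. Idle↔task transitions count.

context switches = 7

t=0: L0/L1/L2 = A/-/- → run A
t=1: L0/L1/L2 = A/-/- → run A
t=2: L0/L1/L2 = AB/-/- → run A
t=3: L0/L1/L2 = ABH/-/- → run A
t=4: L0/L1/L2 = BH/-/- → run B
t=5: L0/L1/L2 = BHC/-/- → run B
t=6: L0/L1/L2 = BHC/-/- → run B
t=7: L0/L1/L2 = BHC/-/- → run B
t=8: L0/L1/L2 = HC/B/- → run H
t=9: L0/L1/L2 = HC/B/- → run H
t=10: L0/L1/L2 = HC/B/- → run H
t=11: L0/L1/L2 = HC/B/- → run H
t=12: L0/L1/L2 = C/BH/- → run C
t=13: L0/L1/L2 = C/BH/- → run C
t=14: L0/L1/L2 = C/BH/- → run C
t=15: L0/L1/L2 = C/BH/- → run C
t=16: L0/L1/L2 = -/BHC/- → run B
t=17: L0/L1/L2 = -/BHC/- → run B
t=18: L0/L1/L2 = -/HC/- → run H
t=19: L0/L1/L2 = -/HC/- → run H
t=20: L0/L1/L2 = -/HC/- → run H
t=21: L0/L1/L2 = -/C/- → run C
t=22: L0/L1/L2 = -/C/- → run C
t=23: L0/L1/L2 = -/C/- → run C
t=24: (idle)
t=25: (idle)
t=26: (idle)
t=27: (idle)
t=28: (idle)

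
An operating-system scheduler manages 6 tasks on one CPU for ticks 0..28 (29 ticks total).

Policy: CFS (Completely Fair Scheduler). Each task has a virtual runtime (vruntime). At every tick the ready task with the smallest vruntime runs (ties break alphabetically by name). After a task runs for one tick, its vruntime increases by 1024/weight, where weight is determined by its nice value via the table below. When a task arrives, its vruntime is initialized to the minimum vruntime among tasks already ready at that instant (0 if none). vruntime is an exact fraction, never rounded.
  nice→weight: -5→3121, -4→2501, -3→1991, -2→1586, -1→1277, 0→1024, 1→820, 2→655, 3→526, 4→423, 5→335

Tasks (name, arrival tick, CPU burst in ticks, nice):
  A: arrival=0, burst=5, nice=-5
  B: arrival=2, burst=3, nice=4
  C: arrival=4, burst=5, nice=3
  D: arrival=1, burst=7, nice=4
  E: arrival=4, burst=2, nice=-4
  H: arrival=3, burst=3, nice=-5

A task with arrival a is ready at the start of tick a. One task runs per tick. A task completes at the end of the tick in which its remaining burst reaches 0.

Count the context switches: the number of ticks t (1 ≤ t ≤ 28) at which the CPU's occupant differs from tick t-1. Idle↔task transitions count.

context switches = 22

t=0: vr[A=0] → run A
t=1: vr[A=1024/3121 D=1024/3121] → run A
t=2: vr[A=2048/3121 B=1024/3121 D=1024/3121] → run B
t=3: vr[A=2048/3121 B=3629056/1320183 D=1024/3121 H=1024/3121] → run D
t=4: vr[A=2048/3121 B=3629056/1320183 C=1024/3121 D=3629056/1320183 E=1024/3121 H=1024/3121] → run C
t=5: vr[A=2048/3121 B=3629056/1320183 C=1867264/820823 D=3629056/1320183 E=1024/3121 H=1024/3121] → run E
t=6: vr[A=2048/3121 B=3629056/1320183 C=1867264/820823 D=3629056/1320183 E=5756928/7805621 H=1024/3121] → run H
t=7: vr[A=2048/3121 B=3629056/1320183 C=1867264/820823 D=3629056/1320183 E=5756928/7805621 H=2048/3121] → run A
t=8: vr[A=3072/3121 B=3629056/1320183 C=1867264/820823 D=3629056/1320183 E=5756928/7805621 H=2048/3121] → run H
t=9: vr[A=3072/3121 B=3629056/1320183 C=1867264/820823 D=3629056/1320183 E=5756928/7805621 H=3072/3121] → run E
t=10: vr[A=3072/3121 B=3629056/1320183 C=1867264/820823 D=3629056/1320183 H=3072/3121] → run A
t=11: vr[A=4096/3121 B=3629056/1320183 C=1867264/820823 D=3629056/1320183 H=3072/3121] → run H
t=12: vr[A=4096/3121 B=3629056/1320183 C=1867264/820823 D=3629056/1320183] → run A
t=13: vr[B=3629056/1320183 C=1867264/820823 D=3629056/1320183] → run C
t=14: vr[B=3629056/1320183 C=3465216/820823 D=3629056/1320183] → run B
t=15: vr[B=6824960/1320183 C=3465216/820823 D=3629056/1320183] → run D
t=16: vr[B=6824960/1320183 C=3465216/820823 D=6824960/1320183] → run C
t=17: vr[B=6824960/1320183 C=5063168/820823 D=6824960/1320183] → run B
t=18: vr[C=5063168/820823 D=6824960/1320183] → run D
t=19: vr[C=5063168/820823 D=3340288/440061] → run C
t=20: vr[C=6661120/820823 D=3340288/440061] → run D
t=21: vr[C=6661120/820823 D=13216768/1320183] → run C
t=22: vr[D=13216768/1320183] → run D
t=23: vr[D=16412672/1320183] → run D
t=24: vr[D=6536192/440061] → run D
t=25: (idle)
t=26: (idle)
t=27: (idle)
t=28: (idle)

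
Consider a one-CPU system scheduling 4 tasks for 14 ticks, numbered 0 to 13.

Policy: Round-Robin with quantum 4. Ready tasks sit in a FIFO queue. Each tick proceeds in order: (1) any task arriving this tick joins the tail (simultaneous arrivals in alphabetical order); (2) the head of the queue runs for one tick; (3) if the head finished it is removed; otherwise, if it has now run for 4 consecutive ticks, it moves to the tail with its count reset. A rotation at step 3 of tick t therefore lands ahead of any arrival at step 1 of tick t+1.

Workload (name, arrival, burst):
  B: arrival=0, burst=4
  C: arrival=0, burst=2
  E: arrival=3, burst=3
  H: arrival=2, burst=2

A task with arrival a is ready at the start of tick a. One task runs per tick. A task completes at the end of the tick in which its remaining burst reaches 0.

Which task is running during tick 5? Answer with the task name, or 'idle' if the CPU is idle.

t=0: queue=[B,C] q_used=0 → run B
t=1: queue=[B,C] q_used=1 → run B
t=2: queue=[B,C,H] q_used=2 → run B
t=3: queue=[B,C,H,E] q_used=3 → run B
t=4: queue=[C,H,E] q_used=0 → run C
t=5: queue=[C,H,E] q_used=1 → run C
t=6: queue=[H,E] q_used=0 → run H
t=7: queue=[H,E] q_used=1 → run H
t=8: queue=[E] q_used=0 → run E
t=9: queue=[E] q_used=1 → run E
t=10: queue=[E] q_used=2 → run E
t=11: (idle)
t=12: (idle)
t=13: (idle)

running at tick 5 = C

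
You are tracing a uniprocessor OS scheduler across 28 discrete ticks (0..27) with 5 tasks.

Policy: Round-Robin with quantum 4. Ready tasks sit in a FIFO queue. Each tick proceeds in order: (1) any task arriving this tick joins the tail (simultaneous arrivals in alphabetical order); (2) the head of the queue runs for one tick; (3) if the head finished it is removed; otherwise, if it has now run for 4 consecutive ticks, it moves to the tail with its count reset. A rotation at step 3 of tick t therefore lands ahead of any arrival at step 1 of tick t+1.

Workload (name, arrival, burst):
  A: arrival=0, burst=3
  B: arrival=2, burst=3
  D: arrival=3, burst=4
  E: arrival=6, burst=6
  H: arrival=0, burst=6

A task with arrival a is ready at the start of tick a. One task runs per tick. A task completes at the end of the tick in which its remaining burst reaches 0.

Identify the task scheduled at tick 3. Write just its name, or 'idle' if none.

t=0: queue=[A,H] q_used=0 → run A
t=1: queue=[A,H] q_used=1 → run A
t=2: queue=[A,H,B] q_used=2 → run A
t=3: queue=[H,B,D] q_used=0 → run H
t=4: queue=[H,B,D] q_used=1 → run H
t=5: queue=[H,B,D] q_used=2 → run H
t=6: queue=[H,B,D,E] q_used=3 → run H
t=7: queue=[B,D,E,H] q_used=0 → run B
t=8: queue=[B,D,E,H] q_used=1 → run B
t=9: queue=[B,D,E,H] q_used=2 → run B
t=10: queue=[D,E,H] q_used=0 → run D
t=11: queue=[D,E,H] q_used=1 → run D
t=12: queue=[D,E,H] q_used=2 → run D
t=13: queue=[D,E,H] q_used=3 → run D
t=14: queue=[E,H] q_used=0 → run E
t=15: queue=[E,H] q_used=1 → run E
t=16: queue=[E,H] q_used=2 → run E
t=17: queue=[E,H] q_used=3 → run E
t=18: queue=[H,E] q_used=0 → run H
t=19: queue=[H,E] q_used=1 → run H
t=20: queue=[E] q_used=0 → run E
t=21: queue=[E] q_used=1 → run E
t=22: (idle)
t=23: (idle)
t=24: (idle)
t=25: (idle)
t=26: (idle)
t=27: (idle)

running at tick 3 = H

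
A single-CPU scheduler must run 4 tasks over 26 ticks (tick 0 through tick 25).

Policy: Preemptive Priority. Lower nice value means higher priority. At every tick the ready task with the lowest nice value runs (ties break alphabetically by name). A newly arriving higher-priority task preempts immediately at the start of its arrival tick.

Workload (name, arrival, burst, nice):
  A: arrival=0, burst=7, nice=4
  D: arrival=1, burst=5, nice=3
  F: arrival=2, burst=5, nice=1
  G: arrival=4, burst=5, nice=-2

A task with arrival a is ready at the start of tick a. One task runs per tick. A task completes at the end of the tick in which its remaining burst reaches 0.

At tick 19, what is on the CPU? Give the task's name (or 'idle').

t=0: ready={A} → run A
t=1: ready={A,D} → run D
t=2: ready={A,D,F} → run F
t=3: ready={A,D,F} → run F
t=4: ready={A,D,F,G} → run G
t=5: ready={A,D,F,G} → run G
t=6: ready={A,D,F,G} → run G
t=7: ready={A,D,F,G} → run G
t=8: ready={A,D,F,G} → run G
t=9: ready={A,D,F} → run F
t=10: ready={A,D,F} → run F
t=11: ready={A,D,F} → run F
t=12: ready={A,D} → run D
t=13: ready={A,D} → run D
t=14: ready={A,D} → run D
t=15: ready={A,D} → run D
t=16: ready={A} → run A
t=17: ready={A} → run A
t=18: ready={A} → run A
t=19: ready={A} → run A
t=20: ready={A} → run A
t=21: ready={A} → run A
t=22: (idle)
t=23: (idle)
t=24: (idle)
t=25: (idle)

running at tick 19 = A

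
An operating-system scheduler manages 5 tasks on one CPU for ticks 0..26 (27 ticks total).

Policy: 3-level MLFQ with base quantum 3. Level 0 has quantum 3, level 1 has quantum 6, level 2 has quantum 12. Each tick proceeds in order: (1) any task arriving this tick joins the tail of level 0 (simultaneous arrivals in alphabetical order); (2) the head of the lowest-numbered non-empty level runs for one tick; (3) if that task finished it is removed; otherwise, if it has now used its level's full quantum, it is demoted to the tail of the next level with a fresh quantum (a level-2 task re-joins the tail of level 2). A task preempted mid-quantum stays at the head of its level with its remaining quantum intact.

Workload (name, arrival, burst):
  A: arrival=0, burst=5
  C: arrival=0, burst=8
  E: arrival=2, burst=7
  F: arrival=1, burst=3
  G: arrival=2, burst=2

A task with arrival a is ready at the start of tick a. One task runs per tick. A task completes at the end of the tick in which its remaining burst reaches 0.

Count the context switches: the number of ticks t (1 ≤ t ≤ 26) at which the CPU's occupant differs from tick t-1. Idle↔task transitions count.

context switches = 8

t=0: L0/L1/L2 = AC/-/- → run A
t=1: L0/L1/L2 = ACF/-/- → run A
t=2: L0/L1/L2 = ACFEG/-/- → run A
t=3: L0/L1/L2 = CFEG/A/- → run C
t=4: L0/L1/L2 = CFEG/A/- → run C
t=5: L0/L1/L2 = CFEG/A/- → run C
t=6: L0/L1/L2 = FEG/AC/- → run F
t=7: L0/L1/L2 = FEG/AC/- → run F
t=8: L0/L1/L2 = FEG/AC/- → run F
t=9: L0/L1/L2 = EG/AC/- → run E
t=10: L0/L1/L2 = EG/AC/- → run E
t=11: L0/L1/L2 = EG/AC/- → run E
t=12: L0/L1/L2 = G/ACE/- → run G
t=13: L0/L1/L2 = G/ACE/- → run G
t=14: L0/L1/L2 = -/ACE/- → run A
t=15: L0/L1/L2 = -/ACE/- → run A
t=16: L0/L1/L2 = -/CE/- → run C
t=17: L0/L1/L2 = -/CE/- → run C
t=18: L0/L1/L2 = -/CE/- → run C
t=19: L0/L1/L2 = -/CE/- → run C
t=20: L0/L1/L2 = -/CE/- → run C
t=21: L0/L1/L2 = -/E/- → run E
t=22: L0/L1/L2 = -/E/- → run E
t=23: L0/L1/L2 = -/E/- → run E
t=24: L0/L1/L2 = -/E/- → run E
t=25: (idle)
t=26: (idle)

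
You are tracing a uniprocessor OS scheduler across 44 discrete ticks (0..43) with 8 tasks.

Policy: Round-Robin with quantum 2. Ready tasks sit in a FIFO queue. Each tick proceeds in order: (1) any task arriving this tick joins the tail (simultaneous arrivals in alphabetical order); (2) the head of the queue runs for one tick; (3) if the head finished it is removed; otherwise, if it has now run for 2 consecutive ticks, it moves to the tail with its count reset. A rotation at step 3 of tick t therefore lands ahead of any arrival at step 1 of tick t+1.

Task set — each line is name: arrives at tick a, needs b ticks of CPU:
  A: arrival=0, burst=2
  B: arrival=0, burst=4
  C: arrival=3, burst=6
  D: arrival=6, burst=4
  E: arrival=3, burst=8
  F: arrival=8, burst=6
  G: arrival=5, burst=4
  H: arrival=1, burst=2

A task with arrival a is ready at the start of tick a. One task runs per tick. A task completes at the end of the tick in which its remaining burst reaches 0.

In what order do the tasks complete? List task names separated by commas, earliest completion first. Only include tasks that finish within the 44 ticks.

completion order = A, H, B, G, D, C, F, E

t=0: queue=[A,B] q_used=0 → run A
t=1: queue=[A,B,H] q_used=1 → run A
t=2: queue=[B,H] q_used=0 → run B
t=3: queue=[B,H,C,E] q_used=1 → run B
t=4: queue=[H,C,E,B] q_used=0 → run H
t=5: queue=[H,C,E,B,G] q_used=1 → run H
t=6: queue=[C,E,B,G,D] q_used=0 → run C
t=7: queue=[C,E,B,G,D] q_used=1 → run C
t=8: queue=[E,B,G,D,C,F] q_used=0 → run E
t=9: queue=[E,B,G,D,C,F] q_used=1 → run E
t=10: queue=[B,G,D,C,F,E] q_used=0 → run B
t=11: queue=[B,G,D,C,F,E] q_used=1 → run B
t=12: queue=[G,D,C,F,E] q_used=0 → run G
t=13: queue=[G,D,C,F,E] q_used=1 → run G
t=14: queue=[D,C,F,E,G] q_used=0 → run D
t=15: queue=[D,C,F,E,G] q_used=1 → run D
t=16: queue=[C,F,E,G,D] q_used=0 → run C
t=17: queue=[C,F,E,G,D] q_used=1 → run C
t=18: queue=[F,E,G,D,C] q_used=0 → run F
t=19: queue=[F,E,G,D,C] q_used=1 → run F
t=20: queue=[E,G,D,C,F] q_used=0 → run E
t=21: queue=[E,G,D,C,F] q_used=1 → run E
t=22: queue=[G,D,C,F,E] q_used=0 → run G
t=23: queue=[G,D,C,F,E] q_used=1 → run G
t=24: queue=[D,C,F,E] q_used=0 → run D
t=25: queue=[D,C,F,E] q_used=1 → run D
t=26: queue=[C,F,E] q_used=0 → run C
t=27: queue=[C,F,E] q_used=1 → run C
t=28: queue=[F,E] q_used=0 → run F
t=29: queue=[F,E] q_used=1 → run F
t=30: queue=[E,F] q_used=0 → run E
t=31: queue=[E,F] q_used=1 → run E
t=32: queue=[F,E] q_used=0 → run F
t=33: queue=[F,E] q_used=1 → run F
t=34: queue=[E] q_used=0 → run E
t=35: queue=[E] q_used=1 → run E
t=36: (idle)
t=37: (idle)
t=38: (idle)
t=39: (idle)
t=40: (idle)
t=41: (idle)
t=42: (idle)
t=43: (idle)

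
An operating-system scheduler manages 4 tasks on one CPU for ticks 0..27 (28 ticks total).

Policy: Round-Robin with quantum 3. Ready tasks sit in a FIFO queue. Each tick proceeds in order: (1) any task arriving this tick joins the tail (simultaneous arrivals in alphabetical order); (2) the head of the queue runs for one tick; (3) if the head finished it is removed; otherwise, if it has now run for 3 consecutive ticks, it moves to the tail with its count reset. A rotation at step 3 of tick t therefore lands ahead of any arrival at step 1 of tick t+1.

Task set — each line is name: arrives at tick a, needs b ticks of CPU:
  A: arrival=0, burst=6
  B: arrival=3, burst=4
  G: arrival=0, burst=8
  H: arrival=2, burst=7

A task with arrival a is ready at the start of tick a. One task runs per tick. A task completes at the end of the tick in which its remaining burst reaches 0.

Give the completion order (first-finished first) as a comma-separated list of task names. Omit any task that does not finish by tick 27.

completion order = A, B, G, H

t=0: queue=[A,G] q_used=0 → run A
t=1: queue=[A,G] q_used=1 → run A
t=2: queue=[A,G,H] q_used=2 → run A
t=3: queue=[G,H,A,B] q_used=0 → run G
t=4: queue=[G,H,A,B] q_used=1 → run G
t=5: queue=[G,H,A,B] q_used=2 → run G
t=6: queue=[H,A,B,G] q_used=0 → run H
t=7: queue=[H,A,B,G] q_used=1 → run H
t=8: queue=[H,A,B,G] q_used=2 → run H
t=9: queue=[A,B,G,H] q_used=0 → run A
t=10: queue=[A,B,G,H] q_used=1 → run A
t=11: queue=[A,B,G,H] q_used=2 → run A
t=12: queue=[B,G,H] q_used=0 → run B
t=13: queue=[B,G,H] q_used=1 → run B
t=14: queue=[B,G,H] q_used=2 → run B
t=15: queue=[G,H,B] q_used=0 → run G
t=16: queue=[G,H,B] q_used=1 → run G
t=17: queue=[G,H,B] q_used=2 → run G
t=18: queue=[H,B,G] q_used=0 → run H
t=19: queue=[H,B,G] q_used=1 → run H
t=20: queue=[H,B,G] q_used=2 → run H
t=21: queue=[B,G,H] q_used=0 → run B
t=22: queue=[G,H] q_used=0 → run G
t=23: queue=[G,H] q_used=1 → run G
t=24: queue=[H] q_used=0 → run H
t=25: (idle)
t=26: (idle)
t=27: (idle)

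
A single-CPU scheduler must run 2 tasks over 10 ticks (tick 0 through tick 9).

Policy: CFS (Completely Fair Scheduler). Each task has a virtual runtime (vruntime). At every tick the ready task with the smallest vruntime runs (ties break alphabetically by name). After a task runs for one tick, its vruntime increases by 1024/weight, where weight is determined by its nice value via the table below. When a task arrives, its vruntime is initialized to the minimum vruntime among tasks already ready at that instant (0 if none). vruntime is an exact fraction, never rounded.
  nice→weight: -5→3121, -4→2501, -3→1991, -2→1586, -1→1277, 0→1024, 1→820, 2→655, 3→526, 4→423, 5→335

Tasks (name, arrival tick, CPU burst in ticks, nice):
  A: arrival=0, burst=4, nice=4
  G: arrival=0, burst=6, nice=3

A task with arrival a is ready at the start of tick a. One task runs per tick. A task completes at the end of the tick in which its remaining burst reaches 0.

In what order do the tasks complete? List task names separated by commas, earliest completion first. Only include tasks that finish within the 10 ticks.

t=0: vr[A=0 G=0] → run A
t=1: vr[A=1024/423 G=0] → run G
t=2: vr[A=1024/423 G=512/263] → run G
t=3: vr[A=1024/423 G=1024/263] → run A
t=4: vr[A=2048/423 G=1024/263] → run G
t=5: vr[A=2048/423 G=1536/263] → run A
t=6: vr[A=1024/141 G=1536/263] → run G
t=7: vr[A=1024/141 G=2048/263] → run A
t=8: vr[G=2048/263] → run G
t=9: vr[G=2560/263] → run G

completion order = A, G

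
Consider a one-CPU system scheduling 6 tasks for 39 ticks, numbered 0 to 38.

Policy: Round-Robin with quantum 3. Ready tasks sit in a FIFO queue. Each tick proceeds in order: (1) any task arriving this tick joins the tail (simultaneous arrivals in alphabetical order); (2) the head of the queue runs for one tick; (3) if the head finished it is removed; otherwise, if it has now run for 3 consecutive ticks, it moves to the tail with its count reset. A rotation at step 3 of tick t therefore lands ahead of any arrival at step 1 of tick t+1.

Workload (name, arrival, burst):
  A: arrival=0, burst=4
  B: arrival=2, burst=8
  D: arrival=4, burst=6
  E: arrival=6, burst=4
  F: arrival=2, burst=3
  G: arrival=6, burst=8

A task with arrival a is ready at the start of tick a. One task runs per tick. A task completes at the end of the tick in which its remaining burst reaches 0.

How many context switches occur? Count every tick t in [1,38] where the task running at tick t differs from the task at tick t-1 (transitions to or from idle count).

context switches = 12

t=0: queue=[A] q_used=0 → run A
t=1: queue=[A] q_used=1 → run A
t=2: queue=[A,B,F] q_used=2 → run A
t=3: queue=[B,F,A] q_used=0 → run B
t=4: queue=[B,F,A,D] q_used=1 → run B
t=5: queue=[B,F,A,D] q_used=2 → run B
t=6: queue=[F,A,D,B,E,G] q_used=0 → run F
t=7: queue=[F,A,D,B,E,G] q_used=1 → run F
t=8: queue=[F,A,D,B,E,G] q_used=2 → run F
t=9: queue=[A,D,B,E,G] q_used=0 → run A
t=10: queue=[D,B,E,G] q_used=0 → run D
t=11: queue=[D,B,E,G] q_used=1 → run D
t=12: queue=[D,B,E,G] q_used=2 → run D
t=13: queue=[B,E,G,D] q_used=0 → run B
t=14: queue=[B,E,G,D] q_used=1 → run B
t=15: queue=[B,E,G,D] q_used=2 → run B
t=16: queue=[E,G,D,B] q_used=0 → run E
t=17: queue=[E,G,D,B] q_used=1 → run E
t=18: queue=[E,G,D,B] q_used=2 → run E
t=19: queue=[G,D,B,E] q_used=0 → run G
t=20: queue=[G,D,B,E] q_used=1 → run G
t=21: queue=[G,D,B,E] q_used=2 → run G
t=22: queue=[D,B,E,G] q_used=0 → run D
t=23: queue=[D,B,E,G] q_used=1 → run D
t=24: queue=[D,B,E,G] q_used=2 → run D
t=25: queue=[B,E,G] q_used=0 → run B
t=26: queue=[B,E,G] q_used=1 → run B
t=27: queue=[E,G] q_used=0 → run E
t=28: queue=[G] q_used=0 → run G
t=29: queue=[G] q_used=1 → run G
t=30: queue=[G] q_used=2 → run G
t=31: queue=[G] q_used=0 → run G
t=32: queue=[G] q_used=1 → run G
t=33: (idle)
t=34: (idle)
t=35: (idle)
t=36: (idle)
t=37: (idle)
t=38: (idle)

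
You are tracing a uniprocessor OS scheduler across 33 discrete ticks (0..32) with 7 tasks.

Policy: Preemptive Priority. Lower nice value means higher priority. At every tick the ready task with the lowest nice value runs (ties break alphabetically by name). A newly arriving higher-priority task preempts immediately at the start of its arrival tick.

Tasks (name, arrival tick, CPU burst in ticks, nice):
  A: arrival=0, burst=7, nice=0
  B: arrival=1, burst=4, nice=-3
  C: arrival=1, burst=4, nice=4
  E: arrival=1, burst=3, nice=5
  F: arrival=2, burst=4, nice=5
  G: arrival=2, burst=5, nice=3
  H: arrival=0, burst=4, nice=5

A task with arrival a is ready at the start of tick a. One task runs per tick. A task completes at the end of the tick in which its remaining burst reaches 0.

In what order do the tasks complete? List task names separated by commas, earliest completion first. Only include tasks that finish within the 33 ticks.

t=0: ready={A,H} → run A
t=1: ready={A,B,C,E,H} → run B
t=2: ready={A,B,C,E,F,G,H} → run B
t=3: ready={A,B,C,E,F,G,H} → run B
t=4: ready={A,B,C,E,F,G,H} → run B
t=5: ready={A,C,E,F,G,H} → run A
t=6: ready={A,C,E,F,G,H} → run A
t=7: ready={A,C,E,F,G,H} → run A
t=8: ready={A,C,E,F,G,H} → run A
t=9: ready={A,C,E,F,G,H} → run A
t=10: ready={A,C,E,F,G,H} → run A
t=11: ready={C,E,F,G,H} → run G
t=12: ready={C,E,F,G,H} → run G
t=13: ready={C,E,F,G,H} → run G
t=14: ready={C,E,F,G,H} → run G
t=15: ready={C,E,F,G,H} → run G
t=16: ready={C,E,F,H} → run C
t=17: ready={C,E,F,H} → run C
t=18: ready={C,E,F,H} → run C
t=19: ready={C,E,F,H} → run C
t=20: ready={E,F,H} → run E
t=21: ready={E,F,H} → run E
t=22: ready={E,F,H} → run E
t=23: ready={F,H} → run F
t=24: ready={F,H} → run F
t=25: ready={F,H} → run F
t=26: ready={F,H} → run F
t=27: ready={H} → run H
t=28: ready={H} → run H
t=29: ready={H} → run H
t=30: ready={H} → run H
t=31: (idle)
t=32: (idle)

completion order = B, A, G, C, E, F, H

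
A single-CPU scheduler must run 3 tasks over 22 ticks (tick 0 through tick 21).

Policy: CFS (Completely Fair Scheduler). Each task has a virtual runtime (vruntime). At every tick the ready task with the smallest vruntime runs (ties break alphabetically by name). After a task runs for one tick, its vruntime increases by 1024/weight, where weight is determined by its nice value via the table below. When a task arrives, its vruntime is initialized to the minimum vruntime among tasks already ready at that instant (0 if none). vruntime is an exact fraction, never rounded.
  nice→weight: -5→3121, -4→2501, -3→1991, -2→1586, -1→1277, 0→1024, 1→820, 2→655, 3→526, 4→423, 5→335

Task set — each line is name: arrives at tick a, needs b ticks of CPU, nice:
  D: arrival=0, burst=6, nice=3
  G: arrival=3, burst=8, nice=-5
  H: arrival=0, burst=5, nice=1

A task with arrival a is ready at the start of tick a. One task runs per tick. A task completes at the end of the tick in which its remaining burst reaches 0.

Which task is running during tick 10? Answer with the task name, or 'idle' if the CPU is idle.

running at tick 10 = G

t=0: vr[D=0 H=0] → run D
t=1: vr[D=512/263 H=0] → run H
t=2: vr[D=512/263 H=256/205] → run H
t=3: vr[D=512/263 G=512/263 H=512/205] → run D
t=4: vr[D=1024/263 G=512/263 H=512/205] → run G
t=5: vr[D=1024/263 G=1867264/820823 H=512/205] → run G
t=6: vr[D=1024/263 G=2136576/820823 H=512/205] → run H
t=7: vr[D=1024/263 G=2136576/820823 H=768/205] → run G
t=8: vr[D=1024/263 G=2405888/820823 H=768/205] → run G
t=9: vr[D=1024/263 G=2675200/820823 H=768/205] → run G
t=10: vr[D=1024/263 G=2944512/820823 H=768/205] → run G
t=11: vr[D=1024/263 G=3213824/820823 H=768/205] → run H
t=12: vr[D=1024/263 G=3213824/820823 H=1024/205] → run D
t=13: vr[D=1536/263 G=3213824/820823 H=1024/205] → run G
t=14: vr[D=1536/263 G=3483136/820823 H=1024/205] → run G
t=15: vr[D=1536/263 H=1024/205] → run H
t=16: vr[D=1536/263] → run D
t=17: vr[D=2048/263] → run D
t=18: vr[D=2560/263] → run D
t=19: (idle)
t=20: (idle)
t=21: (idle)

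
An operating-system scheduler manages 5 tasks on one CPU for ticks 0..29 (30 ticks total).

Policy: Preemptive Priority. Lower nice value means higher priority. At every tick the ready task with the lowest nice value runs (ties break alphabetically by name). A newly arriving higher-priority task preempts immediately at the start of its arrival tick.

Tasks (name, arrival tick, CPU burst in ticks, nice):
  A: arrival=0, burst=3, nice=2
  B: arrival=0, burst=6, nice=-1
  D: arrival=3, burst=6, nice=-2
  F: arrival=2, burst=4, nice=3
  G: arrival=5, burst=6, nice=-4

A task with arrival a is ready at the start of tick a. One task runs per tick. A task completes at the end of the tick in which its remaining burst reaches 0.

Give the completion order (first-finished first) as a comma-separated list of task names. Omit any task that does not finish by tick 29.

t=0: ready={A,B} → run B
t=1: ready={A,B} → run B
t=2: ready={A,B,F} → run B
t=3: ready={A,B,D,F} → run D
t=4: ready={A,B,D,F} → run D
t=5: ready={A,B,D,F,G} → run G
t=6: ready={A,B,D,F,G} → run G
t=7: ready={A,B,D,F,G} → run G
t=8: ready={A,B,D,F,G} → run G
t=9: ready={A,B,D,F,G} → run G
t=10: ready={A,B,D,F,G} → run G
t=11: ready={A,B,D,F} → run D
t=12: ready={A,B,D,F} → run D
t=13: ready={A,B,D,F} → run D
t=14: ready={A,B,D,F} → run D
t=15: ready={A,B,F} → run B
t=16: ready={A,B,F} → run B
t=17: ready={A,B,F} → run B
t=18: ready={A,F} → run A
t=19: ready={A,F} → run A
t=20: ready={A,F} → run A
t=21: ready={F} → run F
t=22: ready={F} → run F
t=23: ready={F} → run F
t=24: ready={F} → run F
t=25: (idle)
t=26: (idle)
t=27: (idle)
t=28: (idle)
t=29: (idle)

completion order = G, D, B, A, F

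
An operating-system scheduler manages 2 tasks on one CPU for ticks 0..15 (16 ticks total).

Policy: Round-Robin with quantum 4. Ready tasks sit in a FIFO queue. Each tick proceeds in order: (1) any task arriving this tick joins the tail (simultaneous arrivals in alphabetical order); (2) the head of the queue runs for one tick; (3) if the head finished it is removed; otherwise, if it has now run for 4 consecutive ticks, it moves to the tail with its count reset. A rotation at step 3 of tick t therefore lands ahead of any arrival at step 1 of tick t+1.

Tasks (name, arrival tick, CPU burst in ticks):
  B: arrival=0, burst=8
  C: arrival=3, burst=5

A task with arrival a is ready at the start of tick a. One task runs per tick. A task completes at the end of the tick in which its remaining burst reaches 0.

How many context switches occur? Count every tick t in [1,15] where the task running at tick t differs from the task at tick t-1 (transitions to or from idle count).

t=0: queue=[B] q_used=0 → run B
t=1: queue=[B] q_used=1 → run B
t=2: queue=[B] q_used=2 → run B
t=3: queue=[B,C] q_used=3 → run B
t=4: queue=[C,B] q_used=0 → run C
t=5: queue=[C,B] q_used=1 → run C
t=6: queue=[C,B] q_used=2 → run C
t=7: queue=[C,B] q_used=3 → run C
t=8: queue=[B,C] q_used=0 → run B
t=9: queue=[B,C] q_used=1 → run B
t=10: queue=[B,C] q_used=2 → run B
t=11: queue=[B,C] q_used=3 → run B
t=12: queue=[C] q_used=0 → run C
t=13: (idle)
t=14: (idle)
t=15: (idle)

context switches = 4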